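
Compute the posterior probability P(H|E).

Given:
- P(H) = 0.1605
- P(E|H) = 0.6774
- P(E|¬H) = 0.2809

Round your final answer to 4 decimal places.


Bayes' theorem: P(H|E) = P(E|H) × P(H) / P(E)

Step 1: Calculate P(E) using law of total probability
P(E) = P(E|H)P(H) + P(E|¬H)P(¬H)
     = 0.6774 × 0.1605 + 0.2809 × 0.8395
     = 0.10872270 + 0.23581555
     = 0.34453825

Step 2: Apply Bayes' theorem
P(H|E) = P(E|H) × P(H) / P(E)
       = 0.10872270 / 0.34453825
       = 0.3156


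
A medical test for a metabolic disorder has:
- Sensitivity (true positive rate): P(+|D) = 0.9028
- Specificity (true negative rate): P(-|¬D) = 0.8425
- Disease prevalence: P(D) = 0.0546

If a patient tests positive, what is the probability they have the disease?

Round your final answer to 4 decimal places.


Let D = has disease, + = positive test

Given:
- P(D) = 0.0546 (prevalence)
- P(+|D) = 0.9028 (sensitivity)
- P(-|¬D) = 0.8425 (specificity)
- P(+|¬D) = 0.1575 (false positive rate = 1 - specificity)

Step 1: Find P(+)
P(+) = P(+|D)P(D) + P(+|¬D)P(¬D)
     = 0.9028 × 0.0546 + 0.1575 × 0.9454
     = 0.04929288 + 0.14890050
     = 0.19819338

Step 2: Apply Bayes' theorem for P(D|+)
P(D|+) = P(+|D)P(D) / P(+)
       = 0.04929288 / 0.19819338
       = 0.2487


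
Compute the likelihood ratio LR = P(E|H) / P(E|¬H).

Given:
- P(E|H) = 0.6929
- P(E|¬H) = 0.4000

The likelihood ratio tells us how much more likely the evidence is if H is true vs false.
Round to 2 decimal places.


Likelihood Ratio (LR) = P(E|H) / P(E|¬H)

LR = 0.6929 / 0.4000
   = 1.73

The evidence is 1.73 times more likely if H is true than if H is false.
Because LR exceeds 1, E is evidence for H.


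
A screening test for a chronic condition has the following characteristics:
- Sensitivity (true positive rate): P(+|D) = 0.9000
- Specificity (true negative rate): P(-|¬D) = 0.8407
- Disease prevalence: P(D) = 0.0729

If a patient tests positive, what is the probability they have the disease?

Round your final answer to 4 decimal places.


Let D = has disease, + = positive test

Given:
- P(D) = 0.0729 (prevalence)
- P(+|D) = 0.9000 (sensitivity)
- P(-|¬D) = 0.8407 (specificity)
- P(+|¬D) = 0.1593 (false positive rate = 1 - specificity)

Step 1: Find P(+)
P(+) = P(+|D)P(D) + P(+|¬D)P(¬D)
     = 0.9000 × 0.0729 + 0.1593 × 0.9271
     = 0.06561000 + 0.14768703
     = 0.21329703

Step 2: Apply Bayes' theorem for P(D|+)
P(D|+) = P(+|D)P(D) / P(+)
       = 0.06561000 / 0.21329703
       = 0.3076


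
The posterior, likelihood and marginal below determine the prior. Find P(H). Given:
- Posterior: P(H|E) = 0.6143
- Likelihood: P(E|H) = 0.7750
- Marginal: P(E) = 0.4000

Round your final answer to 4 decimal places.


From Bayes' theorem: P(H|E) = P(E|H) × P(H) / P(E)

Rearranging for P(H):
P(H) = P(H|E) × P(E) / P(E|H)
     = 0.6143 × 0.4000 / 0.7750
     = 0.24572000 / 0.7750
     = 0.3171


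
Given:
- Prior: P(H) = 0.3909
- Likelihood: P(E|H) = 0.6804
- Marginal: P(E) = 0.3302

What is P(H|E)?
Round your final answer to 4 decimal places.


Using Bayes' theorem:

P(H|E) = P(E|H) × P(H) / P(E)
       = 0.6804 × 0.3909 / 0.3302
       = 0.26596836 / 0.3302
       = 0.8055

The evidence strengthens our belief in H.
Prior: 0.3909 → Posterior: 0.8055


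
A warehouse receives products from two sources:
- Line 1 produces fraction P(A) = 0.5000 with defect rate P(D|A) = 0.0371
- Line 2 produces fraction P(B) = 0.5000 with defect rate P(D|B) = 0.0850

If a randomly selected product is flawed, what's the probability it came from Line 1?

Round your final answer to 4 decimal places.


Let A = from Line 1, D = flawed

Given:
- P(A) = 0.5000, P(B) = 0.5000
- P(D|A) = 0.0371, P(D|B) = 0.0850

Step 1: Find P(D)
P(D) = P(D|A)P(A) + P(D|B)P(B)
     = 0.0371 × 0.5000 + 0.0850 × 0.5000
     = 0.01855000 + 0.04250000
     = 0.06105000

Step 2: Apply Bayes' theorem
P(A|D) = P(D|A)P(A) / P(D)
       = 0.01855000 / 0.06105000
       = 0.3038


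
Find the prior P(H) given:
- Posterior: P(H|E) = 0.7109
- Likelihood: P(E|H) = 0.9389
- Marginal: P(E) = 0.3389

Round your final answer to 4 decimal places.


From Bayes' theorem: P(H|E) = P(E|H) × P(H) / P(E)

Rearranging for P(H):
P(H) = P(H|E) × P(E) / P(E|H)
     = 0.7109 × 0.3389 / 0.9389
     = 0.24092401 / 0.9389
     = 0.2566


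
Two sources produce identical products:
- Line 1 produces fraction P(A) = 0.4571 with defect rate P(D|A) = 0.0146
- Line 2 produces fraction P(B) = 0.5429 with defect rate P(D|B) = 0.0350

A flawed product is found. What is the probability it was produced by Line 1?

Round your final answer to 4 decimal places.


Let A = from Line 1, D = flawed

Given:
- P(A) = 0.4571, P(B) = 0.5429
- P(D|A) = 0.0146, P(D|B) = 0.0350

Step 1: Find P(D)
P(D) = P(D|A)P(A) + P(D|B)P(B)
     = 0.0146 × 0.4571 + 0.0350 × 0.5429
     = 0.00667366 + 0.01900150
     = 0.02567516

Step 2: Apply Bayes' theorem
P(A|D) = P(D|A)P(A) / P(D)
       = 0.00667366 / 0.02567516
       = 0.2599


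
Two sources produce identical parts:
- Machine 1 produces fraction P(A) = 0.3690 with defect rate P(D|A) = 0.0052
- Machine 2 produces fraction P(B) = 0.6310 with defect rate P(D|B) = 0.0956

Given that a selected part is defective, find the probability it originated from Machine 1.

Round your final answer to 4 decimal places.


Let A = from Machine 1, D = defective

Given:
- P(A) = 0.3690, P(B) = 0.6310
- P(D|A) = 0.0052, P(D|B) = 0.0956

Step 1: Find P(D)
P(D) = P(D|A)P(A) + P(D|B)P(B)
     = 0.0052 × 0.3690 + 0.0956 × 0.6310
     = 0.00191880 + 0.06032360
     = 0.06224240

Step 2: Apply Bayes' theorem
P(A|D) = P(D|A)P(A) / P(D)
       = 0.00191880 / 0.06224240
       = 0.0308


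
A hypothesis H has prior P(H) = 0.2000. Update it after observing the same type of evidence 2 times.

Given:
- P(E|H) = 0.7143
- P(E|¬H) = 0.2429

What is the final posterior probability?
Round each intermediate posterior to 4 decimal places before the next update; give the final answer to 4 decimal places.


Sequential Bayesian updating:

Initial prior: P(H) = 0.2000

Update 1:
  P(E) = 0.7143 × 0.2000 + 0.2429 × 0.8000 = 0.14286000 + 0.19432000 = 0.33718000
  P(H|E) = 0.14286000 / 0.33718000 = 0.4237

Update 2:
  P(E) = 0.7143 × 0.4237 + 0.2429 × 0.5763 = 0.30264891 + 0.13998327 = 0.44263218
  P(H|E) = 0.30264891 / 0.44263218 = 0.6837

Final posterior: 0.6837


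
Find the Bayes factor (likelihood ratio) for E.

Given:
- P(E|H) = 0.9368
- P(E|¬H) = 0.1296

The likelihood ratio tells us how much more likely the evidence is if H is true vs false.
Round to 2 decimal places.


Likelihood Ratio (LR) = P(E|H) / P(E|¬H)

LR = 0.9368 / 0.1296
   = 7.23

The evidence is 7.23 times more likely if H is true than if H is false.
LR > 1, so observing E raises the odds in favor of H.


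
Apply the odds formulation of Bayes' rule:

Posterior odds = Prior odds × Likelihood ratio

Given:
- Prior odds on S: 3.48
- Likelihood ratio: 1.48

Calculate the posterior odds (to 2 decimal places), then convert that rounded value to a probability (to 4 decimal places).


Step 1: Calculate posterior odds
Posterior odds = Prior odds × LR
               = 3.48 × 1.48
               = 5.15

Step 2: Convert to probability
P(S|E) = Posterior odds / (1 + Posterior odds)
       = 5.15 / (1 + 5.15)
       = 5.15 / 6.15
       = 0.8374

The evidence increased P(S) from 0.7768 to 0.8374.


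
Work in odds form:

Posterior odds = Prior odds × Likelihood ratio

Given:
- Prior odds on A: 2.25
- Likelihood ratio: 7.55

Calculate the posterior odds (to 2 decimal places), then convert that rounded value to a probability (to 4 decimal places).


Step 1: Calculate posterior odds
Posterior odds = Prior odds × LR
               = 2.25 × 7.55
               = 16.99

Step 2: Convert to probability
P(A|E) = Posterior odds / (1 + Posterior odds)
       = 16.99 / (1 + 16.99)
       = 16.99 / 17.99
       = 0.9444

The evidence increased P(A) from 0.6923 to 0.9444.


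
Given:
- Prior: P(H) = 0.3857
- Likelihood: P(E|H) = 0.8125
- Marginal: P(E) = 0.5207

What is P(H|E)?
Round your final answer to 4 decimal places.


Using Bayes' theorem:

P(H|E) = P(E|H) × P(H) / P(E)
       = 0.8125 × 0.3857 / 0.5207
       = 0.31338125 / 0.5207
       = 0.6018

The evidence strengthens our belief in H.
Prior: 0.3857 → Posterior: 0.6018


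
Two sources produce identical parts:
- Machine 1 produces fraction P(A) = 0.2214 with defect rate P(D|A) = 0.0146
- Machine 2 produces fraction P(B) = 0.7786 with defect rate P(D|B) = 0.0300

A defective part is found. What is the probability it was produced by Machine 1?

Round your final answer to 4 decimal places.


Let A = from Machine 1, D = defective

Given:
- P(A) = 0.2214, P(B) = 0.7786
- P(D|A) = 0.0146, P(D|B) = 0.0300

Step 1: Find P(D)
P(D) = P(D|A)P(A) + P(D|B)P(B)
     = 0.0146 × 0.2214 + 0.0300 × 0.7786
     = 0.00323244 + 0.02335800
     = 0.02659044

Step 2: Apply Bayes' theorem
P(A|D) = P(D|A)P(A) / P(D)
       = 0.00323244 / 0.02659044
       = 0.1216


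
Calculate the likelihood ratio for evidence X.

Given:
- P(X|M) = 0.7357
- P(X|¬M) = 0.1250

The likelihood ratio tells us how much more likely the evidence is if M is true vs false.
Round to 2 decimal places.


Likelihood Ratio (LR) = P(X|M) / P(X|¬M)

LR = 0.7357 / 0.1250
   = 5.89

The evidence is 5.89 times more likely if M is true than if M is false.
LR > 1, so observing X raises the odds in favor of M.


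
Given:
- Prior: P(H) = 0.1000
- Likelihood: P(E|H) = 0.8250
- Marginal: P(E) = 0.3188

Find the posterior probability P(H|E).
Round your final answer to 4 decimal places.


Using Bayes' theorem:

P(H|E) = P(E|H) × P(H) / P(E)
       = 0.8250 × 0.1000 / 0.3188
       = 0.08250000 / 0.3188
       = 0.2588

The evidence strengthens our belief in H.
Prior: 0.1000 → Posterior: 0.2588


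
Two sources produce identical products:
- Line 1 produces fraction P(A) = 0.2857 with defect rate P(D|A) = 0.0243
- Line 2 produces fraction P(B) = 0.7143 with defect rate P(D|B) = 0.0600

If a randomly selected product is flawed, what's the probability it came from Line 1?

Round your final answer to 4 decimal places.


Let A = from Line 1, D = flawed

Given:
- P(A) = 0.2857, P(B) = 0.7143
- P(D|A) = 0.0243, P(D|B) = 0.0600

Step 1: Find P(D)
P(D) = P(D|A)P(A) + P(D|B)P(B)
     = 0.0243 × 0.2857 + 0.0600 × 0.7143
     = 0.00694251 + 0.04285800
     = 0.04980051

Step 2: Apply Bayes' theorem
P(A|D) = P(D|A)P(A) / P(D)
       = 0.00694251 / 0.04980051
       = 0.1394


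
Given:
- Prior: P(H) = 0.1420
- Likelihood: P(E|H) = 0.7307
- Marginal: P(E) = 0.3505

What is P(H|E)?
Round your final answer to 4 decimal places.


Using Bayes' theorem:

P(H|E) = P(E|H) × P(H) / P(E)
       = 0.7307 × 0.1420 / 0.3505
       = 0.10375940 / 0.3505
       = 0.2960

The evidence strengthens our belief in H.
Prior: 0.1420 → Posterior: 0.2960


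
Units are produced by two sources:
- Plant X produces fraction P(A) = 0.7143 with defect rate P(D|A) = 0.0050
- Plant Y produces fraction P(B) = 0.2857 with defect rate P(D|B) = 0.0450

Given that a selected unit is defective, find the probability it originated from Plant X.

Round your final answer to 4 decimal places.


Let A = from Plant X, D = defective

Given:
- P(A) = 0.7143, P(B) = 0.2857
- P(D|A) = 0.0050, P(D|B) = 0.0450

Step 1: Find P(D)
P(D) = P(D|A)P(A) + P(D|B)P(B)
     = 0.0050 × 0.7143 + 0.0450 × 0.2857
     = 0.00357150 + 0.01285650
     = 0.01642800

Step 2: Apply Bayes' theorem
P(A|D) = P(D|A)P(A) / P(D)
       = 0.00357150 / 0.01642800
       = 0.2174


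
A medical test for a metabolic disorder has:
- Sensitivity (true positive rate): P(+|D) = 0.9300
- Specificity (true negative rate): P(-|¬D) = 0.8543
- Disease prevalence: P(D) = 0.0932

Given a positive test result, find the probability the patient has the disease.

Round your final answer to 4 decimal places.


Let D = has disease, + = positive test

Given:
- P(D) = 0.0932 (prevalence)
- P(+|D) = 0.9300 (sensitivity)
- P(-|¬D) = 0.8543 (specificity)
- P(+|¬D) = 0.1457 (false positive rate = 1 - specificity)

Step 1: Find P(+)
P(+) = P(+|D)P(D) + P(+|¬D)P(¬D)
     = 0.9300 × 0.0932 + 0.1457 × 0.9068
     = 0.08667600 + 0.13212076
     = 0.21879676

Step 2: Apply Bayes' theorem for P(D|+)
P(D|+) = P(+|D)P(D) / P(+)
       = 0.08667600 / 0.21879676
       = 0.3961


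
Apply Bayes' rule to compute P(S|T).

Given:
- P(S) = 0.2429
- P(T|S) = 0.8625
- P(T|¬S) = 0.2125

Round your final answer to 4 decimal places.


Bayes' theorem: P(S|T) = P(T|S) × P(S) / P(T)

Step 1: Calculate P(T) using law of total probability
P(T) = P(T|S)P(S) + P(T|¬S)P(¬S)
     = 0.8625 × 0.2429 + 0.2125 × 0.7571
     = 0.20950125 + 0.16088375
     = 0.37038500

Step 2: Apply Bayes' theorem
P(S|T) = P(T|S) × P(S) / P(T)
       = 0.20950125 / 0.37038500
       = 0.5656


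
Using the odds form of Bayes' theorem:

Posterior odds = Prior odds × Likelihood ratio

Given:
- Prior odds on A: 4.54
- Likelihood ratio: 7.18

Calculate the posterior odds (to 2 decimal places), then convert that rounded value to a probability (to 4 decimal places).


Step 1: Calculate posterior odds
Posterior odds = Prior odds × LR
               = 4.54 × 7.18
               = 32.60

Step 2: Convert to probability
P(A|E) = Posterior odds / (1 + Posterior odds)
       = 32.60 / (1 + 32.60)
       = 32.60 / 33.60
       = 0.9702

The evidence increased P(A) from 0.8195 to 0.9702.


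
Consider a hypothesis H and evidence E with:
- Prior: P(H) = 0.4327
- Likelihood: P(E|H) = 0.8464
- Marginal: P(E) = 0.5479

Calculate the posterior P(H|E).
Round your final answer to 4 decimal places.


Using Bayes' theorem:

P(H|E) = P(E|H) × P(H) / P(E)
       = 0.8464 × 0.4327 / 0.5479
       = 0.36623728 / 0.5479
       = 0.6684

The evidence strengthens our belief in H.
Prior: 0.4327 → Posterior: 0.6684


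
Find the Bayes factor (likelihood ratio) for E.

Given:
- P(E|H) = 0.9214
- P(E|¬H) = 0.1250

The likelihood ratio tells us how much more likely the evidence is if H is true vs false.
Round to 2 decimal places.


Likelihood Ratio (LR) = P(E|H) / P(E|¬H)

LR = 0.9214 / 0.1250
   = 7.37

The evidence is 7.37 times more likely if H is true than if H is false.
Because LR exceeds 1, E is evidence for H.


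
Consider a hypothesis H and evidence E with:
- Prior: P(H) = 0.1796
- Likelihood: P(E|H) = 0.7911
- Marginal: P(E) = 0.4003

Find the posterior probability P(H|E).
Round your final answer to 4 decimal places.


Using Bayes' theorem:

P(H|E) = P(E|H) × P(H) / P(E)
       = 0.7911 × 0.1796 / 0.4003
       = 0.14208156 / 0.4003
       = 0.3549

The evidence strengthens our belief in H.
Prior: 0.1796 → Posterior: 0.3549


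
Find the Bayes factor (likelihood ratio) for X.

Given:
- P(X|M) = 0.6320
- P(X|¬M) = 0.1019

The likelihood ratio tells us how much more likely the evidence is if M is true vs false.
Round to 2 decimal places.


Likelihood Ratio (LR) = P(X|M) / P(X|¬M)

LR = 0.6320 / 0.1019
   = 6.20

The evidence is 6.20 times more likely if M is true than if M is false.
LR > 1, so observing X raises the odds in favor of M.


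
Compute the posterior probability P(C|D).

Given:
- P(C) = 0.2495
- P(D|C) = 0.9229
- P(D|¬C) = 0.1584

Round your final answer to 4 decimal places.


Bayes' theorem: P(C|D) = P(D|C) × P(C) / P(D)

Step 1: Calculate P(D) using law of total probability
P(D) = P(D|C)P(C) + P(D|¬C)P(¬C)
     = 0.9229 × 0.2495 + 0.1584 × 0.7505
     = 0.23026355 + 0.11887920
     = 0.34914275

Step 2: Apply Bayes' theorem
P(C|D) = P(D|C) × P(C) / P(D)
       = 0.23026355 / 0.34914275
       = 0.6595


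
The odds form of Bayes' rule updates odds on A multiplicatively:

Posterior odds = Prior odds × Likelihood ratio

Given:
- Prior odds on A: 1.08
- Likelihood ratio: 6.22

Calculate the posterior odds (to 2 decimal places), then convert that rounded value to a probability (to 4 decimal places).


Step 1: Calculate posterior odds
Posterior odds = Prior odds × LR
               = 1.08 × 6.22
               = 6.72

Step 2: Convert to probability
P(A|E) = Posterior odds / (1 + Posterior odds)
       = 6.72 / (1 + 6.72)
       = 6.72 / 7.72
       = 0.8705

The evidence increased P(A) from 0.5192 to 0.8705.


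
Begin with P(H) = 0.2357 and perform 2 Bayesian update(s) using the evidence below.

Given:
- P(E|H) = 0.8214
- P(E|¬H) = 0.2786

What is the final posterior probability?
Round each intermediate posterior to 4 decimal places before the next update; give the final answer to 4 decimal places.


Sequential Bayesian updating:

Initial prior: P(H) = 0.2357

Update 1:
  P(E) = 0.8214 × 0.2357 + 0.2786 × 0.7643 = 0.19360398 + 0.21293398 = 0.40653796
  P(H|E) = 0.19360398 / 0.40653796 = 0.4762

Update 2:
  P(E) = 0.8214 × 0.4762 + 0.2786 × 0.5238 = 0.39115068 + 0.14593068 = 0.53708136
  P(H|E) = 0.39115068 / 0.53708136 = 0.7283

Final posterior: 0.7283


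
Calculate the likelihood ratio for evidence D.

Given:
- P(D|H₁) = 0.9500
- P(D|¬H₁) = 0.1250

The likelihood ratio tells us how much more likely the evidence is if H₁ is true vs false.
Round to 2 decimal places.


Likelihood Ratio (LR) = P(D|H₁) / P(D|¬H₁)

LR = 0.9500 / 0.1250
   = 7.60

The evidence is 7.60 times more likely if H₁ is true than if H₁ is false.
Since LR > 1, the evidence supports H₁ over ¬H₁.


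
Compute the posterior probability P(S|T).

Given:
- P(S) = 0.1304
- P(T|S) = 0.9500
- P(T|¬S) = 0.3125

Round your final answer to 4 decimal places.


Bayes' theorem: P(S|T) = P(T|S) × P(S) / P(T)

Step 1: Calculate P(T) using law of total probability
P(T) = P(T|S)P(S) + P(T|¬S)P(¬S)
     = 0.9500 × 0.1304 + 0.3125 × 0.8696
     = 0.12388000 + 0.27175000
     = 0.39563000

Step 2: Apply Bayes' theorem
P(S|T) = P(T|S) × P(S) / P(T)
       = 0.12388000 / 0.39563000
       = 0.3131


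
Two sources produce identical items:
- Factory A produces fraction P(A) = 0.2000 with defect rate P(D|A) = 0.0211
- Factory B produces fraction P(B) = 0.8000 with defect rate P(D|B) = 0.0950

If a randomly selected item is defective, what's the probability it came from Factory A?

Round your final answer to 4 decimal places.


Let A = from Factory A, D = defective

Given:
- P(A) = 0.2000, P(B) = 0.8000
- P(D|A) = 0.0211, P(D|B) = 0.0950

Step 1: Find P(D)
P(D) = P(D|A)P(A) + P(D|B)P(B)
     = 0.0211 × 0.2000 + 0.0950 × 0.8000
     = 0.00422000 + 0.07600000
     = 0.08022000

Step 2: Apply Bayes' theorem
P(A|D) = P(D|A)P(A) / P(D)
       = 0.00422000 / 0.08022000
       = 0.0526


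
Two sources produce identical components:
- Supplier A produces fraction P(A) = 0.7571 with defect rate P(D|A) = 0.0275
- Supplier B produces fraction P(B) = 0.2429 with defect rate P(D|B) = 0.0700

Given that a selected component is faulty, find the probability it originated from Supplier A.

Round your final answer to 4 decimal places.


Let A = from Supplier A, D = faulty

Given:
- P(A) = 0.7571, P(B) = 0.2429
- P(D|A) = 0.0275, P(D|B) = 0.0700

Step 1: Find P(D)
P(D) = P(D|A)P(A) + P(D|B)P(B)
     = 0.0275 × 0.7571 + 0.0700 × 0.2429
     = 0.02082025 + 0.01700300
     = 0.03782325

Step 2: Apply Bayes' theorem
P(A|D) = P(D|A)P(A) / P(D)
       = 0.02082025 / 0.03782325
       = 0.5505


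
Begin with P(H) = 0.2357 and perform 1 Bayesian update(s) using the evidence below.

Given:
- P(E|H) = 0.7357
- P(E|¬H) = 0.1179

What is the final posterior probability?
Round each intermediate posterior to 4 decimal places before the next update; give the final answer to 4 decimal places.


Sequential Bayesian updating:

Initial prior: P(H) = 0.2357

Update 1:
  P(E) = 0.7357 × 0.2357 + 0.1179 × 0.7643 = 0.17340449 + 0.09011097 = 0.26351546
  P(H|E) = 0.17340449 / 0.26351546 = 0.6580

Final posterior: 0.6580


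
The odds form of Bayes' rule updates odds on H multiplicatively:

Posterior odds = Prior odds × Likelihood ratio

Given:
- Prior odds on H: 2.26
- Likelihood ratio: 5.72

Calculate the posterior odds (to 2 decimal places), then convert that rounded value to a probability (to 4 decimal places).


Step 1: Calculate posterior odds
Posterior odds = Prior odds × LR
               = 2.26 × 5.72
               = 12.93

Step 2: Convert to probability
P(H|E) = Posterior odds / (1 + Posterior odds)
       = 12.93 / (1 + 12.93)
       = 12.93 / 13.93
       = 0.9282

The evidence increased P(H) from 0.6933 to 0.9282.


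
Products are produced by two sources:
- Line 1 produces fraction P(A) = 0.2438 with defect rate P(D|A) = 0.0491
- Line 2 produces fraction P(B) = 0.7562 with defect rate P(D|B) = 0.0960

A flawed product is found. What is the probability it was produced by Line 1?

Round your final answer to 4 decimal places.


Let A = from Line 1, D = flawed

Given:
- P(A) = 0.2438, P(B) = 0.7562
- P(D|A) = 0.0491, P(D|B) = 0.0960

Step 1: Find P(D)
P(D) = P(D|A)P(A) + P(D|B)P(B)
     = 0.0491 × 0.2438 + 0.0960 × 0.7562
     = 0.01197058 + 0.07259520
     = 0.08456578

Step 2: Apply Bayes' theorem
P(A|D) = P(D|A)P(A) / P(D)
       = 0.01197058 / 0.08456578
       = 0.1416


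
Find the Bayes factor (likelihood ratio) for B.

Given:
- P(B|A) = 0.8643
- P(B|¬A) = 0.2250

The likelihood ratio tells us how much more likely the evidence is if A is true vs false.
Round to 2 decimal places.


Likelihood Ratio (LR) = P(B|A) / P(B|¬A)

LR = 0.8643 / 0.2250
   = 3.84

The evidence is 3.84 times more likely if A is true than if A is false.
Since LR > 1, the evidence supports A over ¬A.


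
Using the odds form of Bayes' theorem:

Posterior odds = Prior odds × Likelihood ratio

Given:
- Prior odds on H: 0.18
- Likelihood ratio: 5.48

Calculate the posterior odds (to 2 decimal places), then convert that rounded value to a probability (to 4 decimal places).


Step 1: Calculate posterior odds
Posterior odds = Prior odds × LR
               = 0.18 × 5.48
               = 0.99

Step 2: Convert to probability
P(H|E) = Posterior odds / (1 + Posterior odds)
       = 0.99 / (1 + 0.99)
       = 0.99 / 1.99
       = 0.4975

The evidence increased P(H) from 0.1525 to 0.4975.


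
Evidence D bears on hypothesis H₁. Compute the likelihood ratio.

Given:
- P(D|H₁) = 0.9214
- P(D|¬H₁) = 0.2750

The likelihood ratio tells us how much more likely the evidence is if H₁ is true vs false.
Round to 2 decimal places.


Likelihood Ratio (LR) = P(D|H₁) / P(D|¬H₁)

LR = 0.9214 / 0.2750
   = 3.35

The evidence is 3.35 times more likely if H₁ is true than if H₁ is false.
Since LR > 1, the evidence supports H₁ over ¬H₁.


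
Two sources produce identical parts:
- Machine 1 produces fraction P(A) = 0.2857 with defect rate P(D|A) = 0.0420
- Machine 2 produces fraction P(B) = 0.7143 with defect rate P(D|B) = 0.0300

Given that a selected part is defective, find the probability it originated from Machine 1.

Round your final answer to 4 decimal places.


Let A = from Machine 1, D = defective

Given:
- P(A) = 0.2857, P(B) = 0.7143
- P(D|A) = 0.0420, P(D|B) = 0.0300

Step 1: Find P(D)
P(D) = P(D|A)P(A) + P(D|B)P(B)
     = 0.0420 × 0.2857 + 0.0300 × 0.7143
     = 0.01199940 + 0.02142900
     = 0.03342840

Step 2: Apply Bayes' theorem
P(A|D) = P(D|A)P(A) / P(D)
       = 0.01199940 / 0.03342840
       = 0.3590


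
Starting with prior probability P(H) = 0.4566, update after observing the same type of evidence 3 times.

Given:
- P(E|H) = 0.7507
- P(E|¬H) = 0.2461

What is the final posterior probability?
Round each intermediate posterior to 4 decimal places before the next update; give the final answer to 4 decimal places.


Sequential Bayesian updating:

Initial prior: P(H) = 0.4566

Update 1:
  P(E) = 0.7507 × 0.4566 + 0.2461 × 0.5434 = 0.34276962 + 0.13373074 = 0.47650036
  P(H|E) = 0.34276962 / 0.47650036 = 0.7193

Update 2:
  P(E) = 0.7507 × 0.7193 + 0.2461 × 0.2807 = 0.53997851 + 0.06908027 = 0.60905878
  P(H|E) = 0.53997851 / 0.60905878 = 0.8866

Update 3:
  P(E) = 0.7507 × 0.8866 + 0.2461 × 0.1134 = 0.66557062 + 0.02790774 = 0.69347836
  P(H|E) = 0.66557062 / 0.69347836 = 0.9598

Final posterior: 0.9598


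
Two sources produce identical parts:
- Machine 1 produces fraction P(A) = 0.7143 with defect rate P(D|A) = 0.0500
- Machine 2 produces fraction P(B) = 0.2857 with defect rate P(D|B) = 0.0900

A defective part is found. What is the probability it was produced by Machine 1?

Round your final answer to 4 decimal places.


Let A = from Machine 1, D = defective

Given:
- P(A) = 0.7143, P(B) = 0.2857
- P(D|A) = 0.0500, P(D|B) = 0.0900

Step 1: Find P(D)
P(D) = P(D|A)P(A) + P(D|B)P(B)
     = 0.0500 × 0.7143 + 0.0900 × 0.2857
     = 0.03571500 + 0.02571300
     = 0.06142800

Step 2: Apply Bayes' theorem
P(A|D) = P(D|A)P(A) / P(D)
       = 0.03571500 / 0.06142800
       = 0.5814


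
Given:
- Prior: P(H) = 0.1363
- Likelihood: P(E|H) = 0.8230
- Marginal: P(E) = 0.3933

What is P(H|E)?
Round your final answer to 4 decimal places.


Using Bayes' theorem:

P(H|E) = P(E|H) × P(H) / P(E)
       = 0.8230 × 0.1363 / 0.3933
       = 0.11217490 / 0.3933
       = 0.2852

The evidence strengthens our belief in H.
Prior: 0.1363 → Posterior: 0.2852


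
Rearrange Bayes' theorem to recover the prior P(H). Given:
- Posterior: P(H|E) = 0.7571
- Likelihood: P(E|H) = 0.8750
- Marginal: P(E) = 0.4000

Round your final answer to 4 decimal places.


From Bayes' theorem: P(H|E) = P(E|H) × P(H) / P(E)

Rearranging for P(H):
P(H) = P(H|E) × P(E) / P(E|H)
     = 0.7571 × 0.4000 / 0.8750
     = 0.30284000 / 0.8750
     = 0.3461


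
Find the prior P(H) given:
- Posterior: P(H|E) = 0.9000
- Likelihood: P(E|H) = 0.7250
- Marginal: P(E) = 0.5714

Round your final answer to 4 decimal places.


From Bayes' theorem: P(H|E) = P(E|H) × P(H) / P(E)

Rearranging for P(H):
P(H) = P(H|E) × P(E) / P(E|H)
     = 0.9000 × 0.5714 / 0.7250
     = 0.51426000 / 0.7250
     = 0.7093


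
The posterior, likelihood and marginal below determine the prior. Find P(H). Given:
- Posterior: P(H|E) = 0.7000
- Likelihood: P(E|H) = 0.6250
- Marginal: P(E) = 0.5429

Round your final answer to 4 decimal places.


From Bayes' theorem: P(H|E) = P(E|H) × P(H) / P(E)

Rearranging for P(H):
P(H) = P(H|E) × P(E) / P(E|H)
     = 0.7000 × 0.5429 / 0.6250
     = 0.38003000 / 0.6250
     = 0.6080


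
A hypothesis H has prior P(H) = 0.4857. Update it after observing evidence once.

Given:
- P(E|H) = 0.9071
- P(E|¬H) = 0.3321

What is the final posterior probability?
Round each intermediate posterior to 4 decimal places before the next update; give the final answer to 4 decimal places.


Sequential Bayesian updating:

Initial prior: P(H) = 0.4857

Update 1:
  P(E) = 0.9071 × 0.4857 + 0.3321 × 0.5143 = 0.44057847 + 0.17079903 = 0.61137750
  P(H|E) = 0.44057847 / 0.61137750 = 0.7206

Final posterior: 0.7206


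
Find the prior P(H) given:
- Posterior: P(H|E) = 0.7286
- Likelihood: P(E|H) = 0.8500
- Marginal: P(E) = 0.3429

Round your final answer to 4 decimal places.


From Bayes' theorem: P(H|E) = P(E|H) × P(H) / P(E)

Rearranging for P(H):
P(H) = P(H|E) × P(E) / P(E|H)
     = 0.7286 × 0.3429 / 0.8500
     = 0.24983694 / 0.8500
     = 0.2939


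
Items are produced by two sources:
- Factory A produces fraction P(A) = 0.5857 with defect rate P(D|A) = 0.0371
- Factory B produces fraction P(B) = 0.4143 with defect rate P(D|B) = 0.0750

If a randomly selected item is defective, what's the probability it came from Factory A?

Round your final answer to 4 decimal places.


Let A = from Factory A, D = defective

Given:
- P(A) = 0.5857, P(B) = 0.4143
- P(D|A) = 0.0371, P(D|B) = 0.0750

Step 1: Find P(D)
P(D) = P(D|A)P(A) + P(D|B)P(B)
     = 0.0371 × 0.5857 + 0.0750 × 0.4143
     = 0.02172947 + 0.03107250
     = 0.05280197

Step 2: Apply Bayes' theorem
P(A|D) = P(D|A)P(A) / P(D)
       = 0.02172947 / 0.05280197
       = 0.4115


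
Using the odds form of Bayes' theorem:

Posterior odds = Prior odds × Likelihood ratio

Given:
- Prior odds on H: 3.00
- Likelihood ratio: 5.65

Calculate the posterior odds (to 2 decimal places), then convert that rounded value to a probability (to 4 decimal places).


Step 1: Calculate posterior odds
Posterior odds = Prior odds × LR
               = 3.00 × 5.65
               = 16.95

Step 2: Convert to probability
P(H|E) = Posterior odds / (1 + Posterior odds)
       = 16.95 / (1 + 16.95)
       = 16.95 / 17.95
       = 0.9443

The evidence increased P(H) from 0.7500 to 0.9443.


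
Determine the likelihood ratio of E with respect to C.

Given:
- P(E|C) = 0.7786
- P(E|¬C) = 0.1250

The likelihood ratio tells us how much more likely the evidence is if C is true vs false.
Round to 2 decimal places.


Likelihood Ratio (LR) = P(E|C) / P(E|¬C)

LR = 0.7786 / 0.1250
   = 6.23

The evidence is 6.23 times more likely if C is true than if C is false.
LR > 1, so observing E raises the odds in favor of C.


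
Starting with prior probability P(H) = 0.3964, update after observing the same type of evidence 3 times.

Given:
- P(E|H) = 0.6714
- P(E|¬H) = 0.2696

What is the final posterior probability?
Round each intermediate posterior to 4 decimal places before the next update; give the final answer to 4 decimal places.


Sequential Bayesian updating:

Initial prior: P(H) = 0.3964

Update 1:
  P(E) = 0.6714 × 0.3964 + 0.2696 × 0.6036 = 0.26614296 + 0.16273056 = 0.42887352
  P(H|E) = 0.26614296 / 0.42887352 = 0.6206

Update 2:
  P(E) = 0.6714 × 0.6206 + 0.2696 × 0.3794 = 0.41667084 + 0.10228624 = 0.51895708
  P(H|E) = 0.41667084 / 0.51895708 = 0.8029

Update 3:
  P(E) = 0.6714 × 0.8029 + 0.2696 × 0.1971 = 0.53906706 + 0.05313816 = 0.59220522
  P(H|E) = 0.53906706 / 0.59220522 = 0.9103

Final posterior: 0.9103


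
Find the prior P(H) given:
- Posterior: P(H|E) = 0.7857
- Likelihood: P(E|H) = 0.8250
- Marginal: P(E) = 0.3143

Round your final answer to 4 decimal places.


From Bayes' theorem: P(H|E) = P(E|H) × P(H) / P(E)

Rearranging for P(H):
P(H) = P(H|E) × P(E) / P(E|H)
     = 0.7857 × 0.3143 / 0.8250
     = 0.24694551 / 0.8250
     = 0.2993


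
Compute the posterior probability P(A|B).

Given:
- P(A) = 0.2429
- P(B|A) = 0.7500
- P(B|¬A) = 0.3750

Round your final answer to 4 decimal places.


Bayes' theorem: P(A|B) = P(B|A) × P(A) / P(B)

Step 1: Calculate P(B) using law of total probability
P(B) = P(B|A)P(A) + P(B|¬A)P(¬A)
     = 0.7500 × 0.2429 + 0.3750 × 0.7571
     = 0.18217500 + 0.28391250
     = 0.46608750

Step 2: Apply Bayes' theorem
P(A|B) = P(B|A) × P(A) / P(B)
       = 0.18217500 / 0.46608750
       = 0.3909


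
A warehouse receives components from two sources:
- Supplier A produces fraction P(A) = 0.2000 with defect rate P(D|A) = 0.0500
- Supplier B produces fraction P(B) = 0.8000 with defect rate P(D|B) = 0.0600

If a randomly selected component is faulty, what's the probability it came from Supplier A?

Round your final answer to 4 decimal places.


Let A = from Supplier A, D = faulty

Given:
- P(A) = 0.2000, P(B) = 0.8000
- P(D|A) = 0.0500, P(D|B) = 0.0600

Step 1: Find P(D)
P(D) = P(D|A)P(A) + P(D|B)P(B)
     = 0.0500 × 0.2000 + 0.0600 × 0.8000
     = 0.01000000 + 0.04800000
     = 0.05800000

Step 2: Apply Bayes' theorem
P(A|D) = P(D|A)P(A) / P(D)
       = 0.01000000 / 0.05800000
       = 0.1724


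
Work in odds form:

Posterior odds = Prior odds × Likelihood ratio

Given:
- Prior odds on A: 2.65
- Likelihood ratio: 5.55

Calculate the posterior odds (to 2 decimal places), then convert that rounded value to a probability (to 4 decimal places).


Step 1: Calculate posterior odds
Posterior odds = Prior odds × LR
               = 2.65 × 5.55
               = 14.71

Step 2: Convert to probability
P(A|E) = Posterior odds / (1 + Posterior odds)
       = 14.71 / (1 + 14.71)
       = 14.71 / 15.71
       = 0.9363

The evidence increased P(A) from 0.7260 to 0.9363.


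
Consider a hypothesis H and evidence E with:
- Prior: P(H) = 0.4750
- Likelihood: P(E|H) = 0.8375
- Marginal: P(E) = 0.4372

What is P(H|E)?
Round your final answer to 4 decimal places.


Using Bayes' theorem:

P(H|E) = P(E|H) × P(H) / P(E)
       = 0.8375 × 0.4750 / 0.4372
       = 0.39781250 / 0.4372
       = 0.9099

The evidence strengthens our belief in H.
Prior: 0.4750 → Posterior: 0.9099


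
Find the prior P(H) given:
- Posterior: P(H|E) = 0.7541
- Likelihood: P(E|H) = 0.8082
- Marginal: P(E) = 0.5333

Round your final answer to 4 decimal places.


From Bayes' theorem: P(H|E) = P(E|H) × P(H) / P(E)

Rearranging for P(H):
P(H) = P(H|E) × P(E) / P(E|H)
     = 0.7541 × 0.5333 / 0.8082
     = 0.40216153 / 0.8082
     = 0.4976


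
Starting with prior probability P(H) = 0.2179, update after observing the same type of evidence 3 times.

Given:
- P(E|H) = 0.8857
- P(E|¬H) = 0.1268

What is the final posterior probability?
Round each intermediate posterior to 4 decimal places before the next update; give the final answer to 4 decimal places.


Sequential Bayesian updating:

Initial prior: P(H) = 0.2179

Update 1:
  P(E) = 0.8857 × 0.2179 + 0.1268 × 0.7821 = 0.19299403 + 0.09917028 = 0.29216431
  P(H|E) = 0.19299403 / 0.29216431 = 0.6606

Update 2:
  P(E) = 0.8857 × 0.6606 + 0.1268 × 0.3394 = 0.58509342 + 0.04303592 = 0.62812934
  P(H|E) = 0.58509342 / 0.62812934 = 0.9315

Update 3:
  P(E) = 0.8857 × 0.9315 + 0.1268 × 0.0685 = 0.82502955 + 0.00868580 = 0.83371535
  P(H|E) = 0.82502955 / 0.83371535 = 0.9896

Final posterior: 0.9896


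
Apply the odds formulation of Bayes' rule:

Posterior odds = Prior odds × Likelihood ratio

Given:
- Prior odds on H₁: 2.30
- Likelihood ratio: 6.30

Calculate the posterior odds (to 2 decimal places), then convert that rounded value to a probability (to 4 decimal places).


Step 1: Calculate posterior odds
Posterior odds = Prior odds × LR
               = 2.30 × 6.30
               = 14.49

Step 2: Convert to probability
P(H₁|E) = Posterior odds / (1 + Posterior odds)
       = 14.49 / (1 + 14.49)
       = 14.49 / 15.49
       = 0.9354

The evidence increased P(H₁) from 0.6970 to 0.9354.


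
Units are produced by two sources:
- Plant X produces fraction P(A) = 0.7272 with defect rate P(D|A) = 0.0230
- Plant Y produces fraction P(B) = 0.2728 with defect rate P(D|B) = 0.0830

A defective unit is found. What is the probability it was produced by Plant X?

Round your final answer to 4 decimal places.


Let A = from Plant X, D = defective

Given:
- P(A) = 0.7272, P(B) = 0.2728
- P(D|A) = 0.0230, P(D|B) = 0.0830

Step 1: Find P(D)
P(D) = P(D|A)P(A) + P(D|B)P(B)
     = 0.0230 × 0.7272 + 0.0830 × 0.2728
     = 0.01672560 + 0.02264240
     = 0.03936800

Step 2: Apply Bayes' theorem
P(A|D) = P(D|A)P(A) / P(D)
       = 0.01672560 / 0.03936800
       = 0.4249


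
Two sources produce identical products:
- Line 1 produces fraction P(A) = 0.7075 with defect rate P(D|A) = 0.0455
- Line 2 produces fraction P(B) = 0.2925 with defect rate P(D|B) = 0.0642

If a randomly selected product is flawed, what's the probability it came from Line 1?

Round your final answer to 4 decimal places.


Let A = from Line 1, D = flawed

Given:
- P(A) = 0.7075, P(B) = 0.2925
- P(D|A) = 0.0455, P(D|B) = 0.0642

Step 1: Find P(D)
P(D) = P(D|A)P(A) + P(D|B)P(B)
     = 0.0455 × 0.7075 + 0.0642 × 0.2925
     = 0.03219125 + 0.01877850
     = 0.05096975

Step 2: Apply Bayes' theorem
P(A|D) = P(D|A)P(A) / P(D)
       = 0.03219125 / 0.05096975
       = 0.6316


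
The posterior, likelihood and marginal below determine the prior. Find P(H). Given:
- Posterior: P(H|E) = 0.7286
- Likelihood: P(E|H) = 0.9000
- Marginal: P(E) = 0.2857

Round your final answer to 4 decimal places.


From Bayes' theorem: P(H|E) = P(E|H) × P(H) / P(E)

Rearranging for P(H):
P(H) = P(H|E) × P(E) / P(E|H)
     = 0.7286 × 0.2857 / 0.9000
     = 0.20816102 / 0.9000
     = 0.2313


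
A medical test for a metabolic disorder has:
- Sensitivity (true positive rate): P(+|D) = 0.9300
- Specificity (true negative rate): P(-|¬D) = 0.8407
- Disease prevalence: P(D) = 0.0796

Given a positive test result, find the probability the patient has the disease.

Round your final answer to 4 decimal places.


Let D = has disease, + = positive test

Given:
- P(D) = 0.0796 (prevalence)
- P(+|D) = 0.9300 (sensitivity)
- P(-|¬D) = 0.8407 (specificity)
- P(+|¬D) = 0.1593 (false positive rate = 1 - specificity)

Step 1: Find P(+)
P(+) = P(+|D)P(D) + P(+|¬D)P(¬D)
     = 0.9300 × 0.0796 + 0.1593 × 0.9204
     = 0.07402800 + 0.14661972
     = 0.22064772

Step 2: Apply Bayes' theorem for P(D|+)
P(D|+) = P(+|D)P(D) / P(+)
       = 0.07402800 / 0.22064772
       = 0.3355


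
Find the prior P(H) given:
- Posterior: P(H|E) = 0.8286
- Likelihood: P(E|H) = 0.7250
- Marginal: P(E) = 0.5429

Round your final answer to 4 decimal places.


From Bayes' theorem: P(H|E) = P(E|H) × P(H) / P(E)

Rearranging for P(H):
P(H) = P(H|E) × P(E) / P(E|H)
     = 0.8286 × 0.5429 / 0.7250
     = 0.44984694 / 0.7250
     = 0.6205


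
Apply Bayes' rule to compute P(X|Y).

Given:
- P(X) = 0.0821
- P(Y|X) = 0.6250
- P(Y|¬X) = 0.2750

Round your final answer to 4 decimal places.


Bayes' theorem: P(X|Y) = P(Y|X) × P(X) / P(Y)

Step 1: Calculate P(Y) using law of total probability
P(Y) = P(Y|X)P(X) + P(Y|¬X)P(¬X)
     = 0.6250 × 0.0821 + 0.2750 × 0.9179
     = 0.05131250 + 0.25242250
     = 0.30373500

Step 2: Apply Bayes' theorem
P(X|Y) = P(Y|X) × P(X) / P(Y)
       = 0.05131250 / 0.30373500
       = 0.1689


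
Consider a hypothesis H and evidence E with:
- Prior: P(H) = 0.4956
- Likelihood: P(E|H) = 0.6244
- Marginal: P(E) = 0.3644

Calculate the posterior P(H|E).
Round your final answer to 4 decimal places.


Using Bayes' theorem:

P(H|E) = P(E|H) × P(H) / P(E)
       = 0.6244 × 0.4956 / 0.3644
       = 0.30945264 / 0.3644
       = 0.8492

The evidence strengthens our belief in H.
Prior: 0.4956 → Posterior: 0.8492


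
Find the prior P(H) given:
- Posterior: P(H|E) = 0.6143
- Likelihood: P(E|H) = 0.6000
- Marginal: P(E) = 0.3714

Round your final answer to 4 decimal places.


From Bayes' theorem: P(H|E) = P(E|H) × P(H) / P(E)

Rearranging for P(H):
P(H) = P(H|E) × P(E) / P(E|H)
     = 0.6143 × 0.3714 / 0.6000
     = 0.22815102 / 0.6000
     = 0.3803


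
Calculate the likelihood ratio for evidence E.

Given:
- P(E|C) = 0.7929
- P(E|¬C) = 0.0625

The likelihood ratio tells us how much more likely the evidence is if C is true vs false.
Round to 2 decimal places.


Likelihood Ratio (LR) = P(E|C) / P(E|¬C)

LR = 0.7929 / 0.0625
   = 12.69

The evidence is 12.69 times more likely if C is true than if C is false.
LR > 1, so observing E raises the odds in favor of C.


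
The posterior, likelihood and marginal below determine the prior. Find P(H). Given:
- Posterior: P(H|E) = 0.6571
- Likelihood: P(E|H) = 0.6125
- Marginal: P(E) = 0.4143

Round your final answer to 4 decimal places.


From Bayes' theorem: P(H|E) = P(E|H) × P(H) / P(E)

Rearranging for P(H):
P(H) = P(H|E) × P(E) / P(E|H)
     = 0.6571 × 0.4143 / 0.6125
     = 0.27223653 / 0.6125
     = 0.4445


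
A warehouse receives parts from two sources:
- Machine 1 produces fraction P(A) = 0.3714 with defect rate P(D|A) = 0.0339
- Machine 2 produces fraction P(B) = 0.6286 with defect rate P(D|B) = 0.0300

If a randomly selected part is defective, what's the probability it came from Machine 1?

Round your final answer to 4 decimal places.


Let A = from Machine 1, D = defective

Given:
- P(A) = 0.3714, P(B) = 0.6286
- P(D|A) = 0.0339, P(D|B) = 0.0300

Step 1: Find P(D)
P(D) = P(D|A)P(A) + P(D|B)P(B)
     = 0.0339 × 0.3714 + 0.0300 × 0.6286
     = 0.01259046 + 0.01885800
     = 0.03144846

Step 2: Apply Bayes' theorem
P(A|D) = P(D|A)P(A) / P(D)
       = 0.01259046 / 0.03144846
       = 0.4004


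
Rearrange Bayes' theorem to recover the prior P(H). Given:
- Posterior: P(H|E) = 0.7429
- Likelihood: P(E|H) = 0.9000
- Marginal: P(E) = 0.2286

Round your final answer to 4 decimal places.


From Bayes' theorem: P(H|E) = P(E|H) × P(H) / P(E)

Rearranging for P(H):
P(H) = P(H|E) × P(E) / P(E|H)
     = 0.7429 × 0.2286 / 0.9000
     = 0.16982694 / 0.9000
     = 0.1887


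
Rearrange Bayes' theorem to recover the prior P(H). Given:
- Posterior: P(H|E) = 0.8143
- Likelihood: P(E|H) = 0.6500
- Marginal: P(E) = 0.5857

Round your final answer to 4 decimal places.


From Bayes' theorem: P(H|E) = P(E|H) × P(H) / P(E)

Rearranging for P(H):
P(H) = P(H|E) × P(E) / P(E|H)
     = 0.8143 × 0.5857 / 0.6500
     = 0.47693551 / 0.6500
     = 0.7337
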